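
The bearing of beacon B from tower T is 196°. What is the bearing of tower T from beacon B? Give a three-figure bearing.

Back-bearing = 196° − 180° = 016°.

016°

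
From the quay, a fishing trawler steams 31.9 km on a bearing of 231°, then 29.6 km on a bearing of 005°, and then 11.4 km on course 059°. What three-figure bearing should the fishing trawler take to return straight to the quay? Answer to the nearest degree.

141°

Leg 1 (231°, 31.9 km): east 31.9 sin 231° = -24.79, north 31.9 cos 231° = -20.08
Leg 2 (005°, 29.6 km): east 29.6 sin 5° = 2.58, north 29.6 cos 5° = 29.49
Leg 3 (059°, 11.4 km): east 11.4 sin 59° = 9.77, north 11.4 cos 59° = 5.87
Net displacement: -12.44 east, 15.28 north. Direction back to start is (12.44, -15.28): bearing = atan2(12.44, -15.28) mod 360° = 140.86° ≈ 141°.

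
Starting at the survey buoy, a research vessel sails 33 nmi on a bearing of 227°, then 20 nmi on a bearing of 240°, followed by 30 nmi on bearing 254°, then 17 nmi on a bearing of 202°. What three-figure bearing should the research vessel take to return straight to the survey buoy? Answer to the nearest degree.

Leg 1 (227°, 33 nmi): east 33 sin 227° = -24.13, north 33 cos 227° = -22.51
Leg 2 (240°, 20 nmi): east 20 sin 240° = -17.32, north 20 cos 240° = -10.00
Leg 3 (254°, 30 nmi): east 30 sin 254° = -28.84, north 30 cos 254° = -8.27
Leg 4 (202°, 17 nmi): east 17 sin 202° = -6.37, north 17 cos 202° = -15.76
Net displacement: -76.66 east, -56.54 north. Direction back to start is (76.66, 56.54): bearing = atan2(76.66, 56.54) mod 360° = 53.59° ≈ 054°.

054°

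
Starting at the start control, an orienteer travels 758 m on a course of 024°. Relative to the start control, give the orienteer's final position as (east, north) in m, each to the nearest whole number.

Leg 1 (024°, 758 m): east 758 sin 24° = 308.31, north 758 cos 24° = 692.47
Summing: 308.31 m east, 692.47 m north → (308, 692).

(308, 692)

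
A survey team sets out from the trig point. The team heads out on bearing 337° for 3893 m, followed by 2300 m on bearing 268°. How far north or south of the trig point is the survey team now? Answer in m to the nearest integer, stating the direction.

Leg 1 (337°, 3893 m): east 3893 sin 337° = -1521.12, north 3893 cos 337° = 3583.53
Leg 2 (268°, 2300 m): east 2300 sin 268° = -2298.60, north 2300 cos 268° = -80.27
Net north component: 3503.26 m.

3503 m north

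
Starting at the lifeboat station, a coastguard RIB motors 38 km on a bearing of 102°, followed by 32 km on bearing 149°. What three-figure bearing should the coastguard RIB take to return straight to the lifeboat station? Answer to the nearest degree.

303°

Leg 1 (102°, 38 km): east 38 sin 102° = 37.17, north 38 cos 102° = -7.90
Leg 2 (149°, 32 km): east 32 sin 149° = 16.48, north 32 cos 149° = -27.43
Net displacement: 53.65 east, -35.33 north. Direction back to start is (-53.65, 35.33): bearing = atan2(-53.65, 35.33) mod 360° = 303.37° ≈ 303°.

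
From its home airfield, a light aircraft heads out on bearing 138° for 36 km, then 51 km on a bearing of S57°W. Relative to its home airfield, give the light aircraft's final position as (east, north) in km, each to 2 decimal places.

Leg 1 (138°, 36 km): east 36 sin 138° = 24.09, north 36 cos 138° = -26.75
Leg 2 (S57°W, 51 km): east 51 sin 237° = -42.77, north 51 cos 237° = -27.78
Summing: -18.68 km east, -54.53 km north → (-18.68, -54.53).

(-18.68, -54.53)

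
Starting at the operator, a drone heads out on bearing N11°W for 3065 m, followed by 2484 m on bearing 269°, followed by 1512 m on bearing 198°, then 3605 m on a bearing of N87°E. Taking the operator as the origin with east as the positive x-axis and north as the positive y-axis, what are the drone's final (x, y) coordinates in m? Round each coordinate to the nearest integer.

(64, 1716)

Leg 1 (N11°W, 3065 m): east 3065 sin 349° = -584.83, north 3065 cos 349° = 3008.69
Leg 2 (269°, 2484 m): east 2484 sin 269° = -2483.62, north 2484 cos 269° = -43.35
Leg 3 (198°, 1512 m): east 1512 sin 198° = -467.23, north 1512 cos 198° = -1438.00
Leg 4 (N87°E, 3605 m): east 3605 sin 87° = 3600.06, north 3605 cos 87° = 188.67
Summing: 64.37 m east, 1716.01 m north → (64, 1716).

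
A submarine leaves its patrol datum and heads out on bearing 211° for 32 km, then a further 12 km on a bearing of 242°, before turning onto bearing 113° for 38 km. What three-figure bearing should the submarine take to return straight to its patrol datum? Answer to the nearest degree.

Leg 1 (211°, 32 km): east 32 sin 211° = -16.48, north 32 cos 211° = -27.43
Leg 2 (242°, 12 km): east 12 sin 242° = -10.60, north 12 cos 242° = -5.63
Leg 3 (113°, 38 km): east 38 sin 113° = 34.98, north 38 cos 113° = -14.85
Net displacement: 7.90 east, -47.91 north. Direction back to start is (-7.90, 47.91): bearing = atan2(-7.90, 47.91) mod 360° = 350.63° ≈ 351°.

351°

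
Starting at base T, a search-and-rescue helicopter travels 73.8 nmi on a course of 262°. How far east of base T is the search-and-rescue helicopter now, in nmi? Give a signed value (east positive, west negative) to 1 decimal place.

Leg 1 (262°, 73.8 nmi): east 73.8 sin 262° = -73.08, north 73.8 cos 262° = -10.27
Net east component: -73.08 nmi.

-73.1 nmi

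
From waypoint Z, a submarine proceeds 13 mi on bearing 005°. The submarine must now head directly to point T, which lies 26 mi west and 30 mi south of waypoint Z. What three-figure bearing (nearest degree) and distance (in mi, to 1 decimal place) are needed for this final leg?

212°, 50.8 mi

Leg 1 (005°, 13 mi): east 13 sin 5° = 1.13, north 13 cos 5° = 12.95
Current position: (1.13, 12.95). Target: (-26, -30). Remaining: Δeast = -27.13, Δnorth = -42.95.
Bearing = atan2(-27.13, -42.95) mod 360° = 212.28°; distance = √((-27.13)² + (-42.95)²) = 50.803 mi.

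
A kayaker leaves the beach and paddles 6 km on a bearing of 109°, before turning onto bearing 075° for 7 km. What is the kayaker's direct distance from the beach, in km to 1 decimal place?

12.4 km

Leg 1 (109°, 6 km): east 6 sin 109° = 5.67, north 6 cos 109° = -1.95
Leg 2 (075°, 7 km): east 7 sin 75° = 6.76, north 7 cos 75° = 1.81
Net: 12.43 east, -0.14 north. Distance = √((12.43)² + (-0.14)²) = 12.435 km.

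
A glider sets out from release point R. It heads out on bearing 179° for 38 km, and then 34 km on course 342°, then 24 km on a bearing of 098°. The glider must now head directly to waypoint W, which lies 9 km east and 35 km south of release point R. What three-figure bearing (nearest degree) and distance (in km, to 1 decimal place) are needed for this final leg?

191°, 26.5 km

Leg 1 (179°, 38 km): east 38 sin 179° = 0.66, north 38 cos 179° = -37.99
Leg 2 (342°, 34 km): east 34 sin 342° = -10.51, north 34 cos 342° = 32.34
Leg 3 (098°, 24 km): east 24 sin 98° = 23.77, north 24 cos 98° = -3.34
Current position: (13.92, -9.00). Target: (9, -35). Remaining: Δeast = -4.92, Δnorth = -26.00.
Bearing = atan2(-4.92, -26.00) mod 360° = 190.72°; distance = √((-4.92)² + (-26.00)²) = 26.464 km.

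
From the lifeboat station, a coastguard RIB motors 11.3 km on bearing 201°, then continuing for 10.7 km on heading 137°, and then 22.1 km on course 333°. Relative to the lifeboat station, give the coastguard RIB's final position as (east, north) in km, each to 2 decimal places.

Leg 1 (201°, 11.3 km): east 11.3 sin 201° = -4.05, north 11.3 cos 201° = -10.55
Leg 2 (137°, 10.7 km): east 10.7 sin 137° = 7.30, north 10.7 cos 137° = -7.83
Leg 3 (333°, 22.1 km): east 22.1 sin 333° = -10.03, north 22.1 cos 333° = 19.69
Summing: -6.79 km east, 1.32 km north → (-6.79, 1.32).

(-6.79, 1.32)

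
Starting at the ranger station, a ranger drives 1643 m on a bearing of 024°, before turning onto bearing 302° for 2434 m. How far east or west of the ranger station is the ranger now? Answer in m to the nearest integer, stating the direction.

1396 m west

Leg 1 (024°, 1643 m): east 1643 sin 24° = 668.27, north 1643 cos 24° = 1500.96
Leg 2 (302°, 2434 m): east 2434 sin 302° = -2064.15, north 2434 cos 302° = 1289.82
Net east component: -1395.88 m.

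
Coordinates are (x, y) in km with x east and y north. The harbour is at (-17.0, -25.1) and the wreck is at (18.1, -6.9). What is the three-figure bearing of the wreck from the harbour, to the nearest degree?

063°

Δeast = 18.1 − -17.0 = 35.10; Δnorth = -6.9 − -25.1 = 18.20.
Bearing = atan2(Δeast, Δnorth) mod 360° = 62.59° ≈ 063°.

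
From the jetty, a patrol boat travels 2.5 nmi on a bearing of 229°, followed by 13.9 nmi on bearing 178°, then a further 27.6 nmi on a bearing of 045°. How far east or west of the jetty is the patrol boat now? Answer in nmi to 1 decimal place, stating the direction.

Leg 1 (229°, 2.5 nmi): east 2.5 sin 229° = -1.89, north 2.5 cos 229° = -1.64
Leg 2 (178°, 13.9 nmi): east 13.9 sin 178° = 0.49, north 13.9 cos 178° = -13.89
Leg 3 (045°, 27.6 nmi): east 27.6 sin 45° = 19.52, north 27.6 cos 45° = 19.52
Net east component: 18.11 nmi.

18.1 nmi east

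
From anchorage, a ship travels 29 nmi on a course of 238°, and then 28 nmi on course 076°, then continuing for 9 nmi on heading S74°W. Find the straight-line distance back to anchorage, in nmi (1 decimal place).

Leg 1 (238°, 29 nmi): east 29 sin 238° = -24.59, north 29 cos 238° = -15.37
Leg 2 (076°, 28 nmi): east 28 sin 76° = 27.17, north 28 cos 76° = 6.77
Leg 3 (S74°W, 9 nmi): east 9 sin 254° = -8.65, north 9 cos 254° = -2.48
Net: -6.08 east, -11.07 north. Distance = √((-6.08)² + (-11.07)²) = 12.632 nmi.

12.6 nmi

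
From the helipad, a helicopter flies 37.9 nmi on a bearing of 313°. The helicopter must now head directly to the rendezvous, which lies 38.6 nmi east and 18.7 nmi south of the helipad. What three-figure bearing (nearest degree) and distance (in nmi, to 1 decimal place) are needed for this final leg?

124°, 79.9 nmi

Leg 1 (313°, 37.9 nmi): east 37.9 sin 313° = -27.72, north 37.9 cos 313° = 25.85
Current position: (-27.72, 25.85). Target: (38.6, -18.7). Remaining: Δeast = 66.32, Δnorth = -44.55.
Bearing = atan2(66.32, -44.55) mod 360° = 123.89°; distance = √((66.32)² + (-44.55)²) = 79.891 nmi.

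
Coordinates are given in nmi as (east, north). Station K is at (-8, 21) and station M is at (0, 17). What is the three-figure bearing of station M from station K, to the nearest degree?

117°

Δeast = 0 − -8 = 8.00; Δnorth = 17 − 21 = -4.00.
Bearing = atan2(Δeast, Δnorth) mod 360° = 116.57° ≈ 117°.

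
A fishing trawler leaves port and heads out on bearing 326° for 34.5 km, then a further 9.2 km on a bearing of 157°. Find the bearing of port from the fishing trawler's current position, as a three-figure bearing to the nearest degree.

Leg 1 (326°, 34.5 km): east 34.5 sin 326° = -19.29, north 34.5 cos 326° = 28.60
Leg 2 (157°, 9.2 km): east 9.2 sin 157° = 3.59, north 9.2 cos 157° = -8.47
Net displacement: -15.70 east, 20.13 north. Direction back to start is (15.70, -20.13): bearing = atan2(15.70, -20.13) mod 360° = 142.06° ≈ 142°.

142°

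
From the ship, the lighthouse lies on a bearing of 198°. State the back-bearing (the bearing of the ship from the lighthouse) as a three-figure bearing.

Back-bearing = 198° − 180° = 018°.

018°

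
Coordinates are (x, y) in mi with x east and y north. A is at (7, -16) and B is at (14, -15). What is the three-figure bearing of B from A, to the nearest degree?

082°

Δeast = 14 − 7 = 7.00; Δnorth = -15 − -16 = 1.00.
Bearing = atan2(Δeast, Δnorth) mod 360° = 81.87° ≈ 082°.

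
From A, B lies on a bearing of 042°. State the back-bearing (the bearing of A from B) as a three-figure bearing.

Back-bearing = 042° + 180° = 222°.

222°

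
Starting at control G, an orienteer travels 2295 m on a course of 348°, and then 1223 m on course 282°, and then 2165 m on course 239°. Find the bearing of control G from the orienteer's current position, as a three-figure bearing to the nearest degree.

111°

Leg 1 (348°, 2295 m): east 2295 sin 348° = -477.16, north 2295 cos 348° = 2244.85
Leg 2 (282°, 1223 m): east 1223 sin 282° = -1196.27, north 1223 cos 282° = 254.28
Leg 3 (239°, 2165 m): east 2165 sin 239° = -1855.77, north 2165 cos 239° = -1115.06
Net displacement: -3529.20 east, 1384.07 north. Direction back to start is (3529.20, -1384.07): bearing = atan2(3529.20, -1384.07) mod 360° = 111.41° ≈ 111°.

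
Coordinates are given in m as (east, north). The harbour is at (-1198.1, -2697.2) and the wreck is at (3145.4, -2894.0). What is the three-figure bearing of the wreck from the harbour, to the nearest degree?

093°

Δeast = 3145.4 − -1198.1 = 4343.50; Δnorth = -2894.0 − -2697.2 = -196.80.
Bearing = atan2(Δeast, Δnorth) mod 360° = 92.59° ≈ 093°.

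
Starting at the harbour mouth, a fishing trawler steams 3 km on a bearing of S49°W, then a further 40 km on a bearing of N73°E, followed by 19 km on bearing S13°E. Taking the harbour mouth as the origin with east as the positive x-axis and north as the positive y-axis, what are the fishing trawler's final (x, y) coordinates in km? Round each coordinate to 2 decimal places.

Leg 1 (S49°W, 3 km): east 3 sin 229° = -2.26, north 3 cos 229° = -1.97
Leg 2 (N73°E, 40 km): east 40 sin 73° = 38.25, north 40 cos 73° = 11.69
Leg 3 (S13°E, 19 km): east 19 sin 167° = 4.27, north 19 cos 167° = -18.51
Summing: 40.26 km east, -8.79 km north → (40.26, -8.79).

(40.26, -8.79)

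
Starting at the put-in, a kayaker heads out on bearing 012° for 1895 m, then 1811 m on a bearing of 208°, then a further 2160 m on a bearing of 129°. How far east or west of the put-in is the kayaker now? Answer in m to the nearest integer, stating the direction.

1222 m east

Leg 1 (012°, 1895 m): east 1895 sin 12° = 393.99, north 1895 cos 12° = 1853.59
Leg 2 (208°, 1811 m): east 1811 sin 208° = -850.21, north 1811 cos 208° = -1599.02
Leg 3 (129°, 2160 m): east 2160 sin 129° = 1678.64, north 2160 cos 129° = -1359.33
Net east component: 1222.41 m.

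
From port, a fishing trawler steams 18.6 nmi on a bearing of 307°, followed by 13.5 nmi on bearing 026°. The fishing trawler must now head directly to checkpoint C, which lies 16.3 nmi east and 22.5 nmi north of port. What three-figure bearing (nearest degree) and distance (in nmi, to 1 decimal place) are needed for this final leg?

092°, 25.3 nmi

Leg 1 (307°, 18.6 nmi): east 18.6 sin 307° = -14.85, north 18.6 cos 307° = 11.19
Leg 2 (026°, 13.5 nmi): east 13.5 sin 26° = 5.92, north 13.5 cos 26° = 12.13
Current position: (-8.94, 23.33). Target: (16.3, 22.5). Remaining: Δeast = 25.24, Δnorth = -0.83.
Bearing = atan2(25.24, -0.83) mod 360° = 91.88°; distance = √((25.24)² + (-0.83)²) = 25.250 nmi.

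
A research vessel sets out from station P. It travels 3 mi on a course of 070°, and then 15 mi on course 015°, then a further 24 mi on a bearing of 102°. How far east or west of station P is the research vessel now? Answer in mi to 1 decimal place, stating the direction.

Leg 1 (070°, 3 mi): east 3 sin 70° = 2.82, north 3 cos 70° = 1.03
Leg 2 (015°, 15 mi): east 15 sin 15° = 3.88, north 15 cos 15° = 14.49
Leg 3 (102°, 24 mi): east 24 sin 102° = 23.48, north 24 cos 102° = -4.99
Net east component: 30.18 mi.

30.2 mi east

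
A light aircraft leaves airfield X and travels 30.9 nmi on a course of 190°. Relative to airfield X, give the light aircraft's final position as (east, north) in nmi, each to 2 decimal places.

(-5.37, -30.43)

Leg 1 (190°, 30.9 nmi): east 30.9 sin 190° = -5.37, north 30.9 cos 190° = -30.43
Summing: -5.37 nmi east, -30.43 nmi north → (-5.37, -30.43).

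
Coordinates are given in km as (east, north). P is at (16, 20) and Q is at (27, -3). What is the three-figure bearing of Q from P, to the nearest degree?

154°

Δeast = 27 − 16 = 11.00; Δnorth = -3 − 20 = -23.00.
Bearing = atan2(Δeast, Δnorth) mod 360° = 154.44° ≈ 154°.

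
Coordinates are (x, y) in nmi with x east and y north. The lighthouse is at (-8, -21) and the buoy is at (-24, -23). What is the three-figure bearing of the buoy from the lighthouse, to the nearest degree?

263°

Δeast = -24 − -8 = -16.00; Δnorth = -23 − -21 = -2.00.
Bearing = atan2(Δeast, Δnorth) mod 360° = 262.87° ≈ 263°.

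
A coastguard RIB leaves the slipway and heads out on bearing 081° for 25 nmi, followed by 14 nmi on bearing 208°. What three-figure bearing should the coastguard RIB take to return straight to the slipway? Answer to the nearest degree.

295°

Leg 1 (081°, 25 nmi): east 25 sin 81° = 24.69, north 25 cos 81° = 3.91
Leg 2 (208°, 14 nmi): east 14 sin 208° = -6.57, north 14 cos 208° = -12.36
Net displacement: 18.12 east, -8.45 north. Direction back to start is (-18.12, 8.45): bearing = atan2(-18.12, 8.45) mod 360° = 295.00° ≈ 295°.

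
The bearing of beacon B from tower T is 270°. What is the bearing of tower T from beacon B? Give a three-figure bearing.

Back-bearing = 270° − 180° = 090°.

090°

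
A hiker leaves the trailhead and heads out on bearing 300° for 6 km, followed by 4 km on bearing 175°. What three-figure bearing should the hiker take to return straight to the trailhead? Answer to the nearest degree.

Leg 1 (300°, 6 km): east 6 sin 300° = -5.20, north 6 cos 300° = 3.00
Leg 2 (175°, 4 km): east 4 sin 175° = 0.35, north 4 cos 175° = -3.98
Net displacement: -4.85 east, -0.98 north. Direction back to start is (4.85, 0.98): bearing = atan2(4.85, 0.98) mod 360° = 78.52° ≈ 079°.

079°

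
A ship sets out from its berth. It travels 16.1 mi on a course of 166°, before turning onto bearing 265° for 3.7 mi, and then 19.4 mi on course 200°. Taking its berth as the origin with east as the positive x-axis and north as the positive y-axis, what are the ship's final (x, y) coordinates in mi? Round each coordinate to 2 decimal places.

(-6.43, -34.17)

Leg 1 (166°, 16.1 mi): east 16.1 sin 166° = 3.89, north 16.1 cos 166° = -15.62
Leg 2 (265°, 3.7 mi): east 3.7 sin 265° = -3.69, north 3.7 cos 265° = -0.32
Leg 3 (200°, 19.4 mi): east 19.4 sin 200° = -6.64, north 19.4 cos 200° = -18.23
Summing: -6.43 mi east, -34.17 mi north → (-6.43, -34.17).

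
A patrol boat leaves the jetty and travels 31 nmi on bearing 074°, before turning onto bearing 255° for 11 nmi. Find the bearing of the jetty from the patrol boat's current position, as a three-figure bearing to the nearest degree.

Leg 1 (074°, 31 nmi): east 31 sin 74° = 29.80, north 31 cos 74° = 8.54
Leg 2 (255°, 11 nmi): east 11 sin 255° = -10.63, north 11 cos 255° = -2.85
Net displacement: 19.17 east, 5.70 north. Direction back to start is (-19.17, -5.70): bearing = atan2(-19.17, -5.70) mod 360° = 253.45° ≈ 253°.

253°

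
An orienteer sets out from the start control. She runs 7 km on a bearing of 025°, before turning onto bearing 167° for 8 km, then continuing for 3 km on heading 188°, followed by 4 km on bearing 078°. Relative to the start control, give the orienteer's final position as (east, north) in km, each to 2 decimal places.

(8.25, -3.59)

Leg 1 (025°, 7 km): east 7 sin 25° = 2.96, north 7 cos 25° = 6.34
Leg 2 (167°, 8 km): east 8 sin 167° = 1.80, north 8 cos 167° = -7.79
Leg 3 (188°, 3 km): east 3 sin 188° = -0.42, north 3 cos 188° = -2.97
Leg 4 (078°, 4 km): east 4 sin 78° = 3.91, north 4 cos 78° = 0.83
Summing: 8.25 km east, -3.59 km north → (8.25, -3.59).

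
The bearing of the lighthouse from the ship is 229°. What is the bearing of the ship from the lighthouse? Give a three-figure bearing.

Back-bearing = 229° − 180° = 049°.

049°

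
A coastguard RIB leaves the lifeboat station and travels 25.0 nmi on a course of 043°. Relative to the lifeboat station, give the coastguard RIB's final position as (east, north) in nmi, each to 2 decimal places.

Leg 1 (043°, 25.0 nmi): east 25.0 sin 43° = 17.05, north 25.0 cos 43° = 18.28
Summing: 17.05 nmi east, 18.28 nmi north → (17.05, 18.28).

(17.05, 18.28)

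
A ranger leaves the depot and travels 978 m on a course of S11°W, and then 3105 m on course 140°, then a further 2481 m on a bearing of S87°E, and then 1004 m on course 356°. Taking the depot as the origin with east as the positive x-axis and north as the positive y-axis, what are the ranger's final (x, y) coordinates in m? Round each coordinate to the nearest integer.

(4217, -2467)

Leg 1 (S11°W, 978 m): east 978 sin 191° = -186.61, north 978 cos 191° = -960.03
Leg 2 (140°, 3105 m): east 3105 sin 140° = 1995.86, north 3105 cos 140° = -2378.57
Leg 3 (S87°E, 2481 m): east 2481 sin 93° = 2477.60, north 2481 cos 93° = -129.85
Leg 4 (356°, 1004 m): east 1004 sin 356° = -70.04, north 1004 cos 356° = 1001.55
Summing: 4216.81 m east, -2466.89 m north → (4217, -2467).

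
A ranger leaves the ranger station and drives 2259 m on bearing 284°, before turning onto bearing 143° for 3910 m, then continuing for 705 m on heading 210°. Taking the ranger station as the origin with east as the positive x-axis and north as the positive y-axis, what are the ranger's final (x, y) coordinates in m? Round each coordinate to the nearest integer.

Leg 1 (284°, 2259 m): east 2259 sin 284° = -2191.90, north 2259 cos 284° = 546.50
Leg 2 (143°, 3910 m): east 3910 sin 143° = 2353.10, north 3910 cos 143° = -3122.66
Leg 3 (210°, 705 m): east 705 sin 210° = -352.50, north 705 cos 210° = -610.55
Summing: -191.30 m east, -3186.71 m north → (-191, -3187).

(-191, -3187)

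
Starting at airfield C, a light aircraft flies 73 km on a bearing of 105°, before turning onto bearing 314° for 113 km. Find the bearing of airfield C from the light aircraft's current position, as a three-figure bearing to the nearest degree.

170°

Leg 1 (105°, 73 km): east 73 sin 105° = 70.51, north 73 cos 105° = -18.89
Leg 2 (314°, 113 km): east 113 sin 314° = -81.29, north 113 cos 314° = 78.50
Net displacement: -10.77 east, 59.60 north. Direction back to start is (10.77, -59.60): bearing = atan2(10.77, -59.60) mod 360° = 169.75° ≈ 170°.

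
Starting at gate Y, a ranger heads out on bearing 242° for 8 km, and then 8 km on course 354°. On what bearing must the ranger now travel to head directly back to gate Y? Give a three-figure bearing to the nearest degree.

118°

Leg 1 (242°, 8 km): east 8 sin 242° = -7.06, north 8 cos 242° = -3.76
Leg 2 (354°, 8 km): east 8 sin 354° = -0.84, north 8 cos 354° = 7.96
Net displacement: -7.90 east, 4.20 north. Direction back to start is (7.90, -4.20): bearing = atan2(7.90, -4.20) mod 360° = 118.00° ≈ 118°.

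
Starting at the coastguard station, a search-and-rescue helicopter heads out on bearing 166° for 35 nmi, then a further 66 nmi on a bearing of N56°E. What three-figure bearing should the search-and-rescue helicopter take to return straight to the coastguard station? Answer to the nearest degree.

267°

Leg 1 (166°, 35 nmi): east 35 sin 166° = 8.47, north 35 cos 166° = -33.96
Leg 2 (N56°E, 66 nmi): east 66 sin 56° = 54.72, north 66 cos 56° = 36.91
Net displacement: 63.18 east, 2.95 north. Direction back to start is (-63.18, -2.95): bearing = atan2(-63.18, -2.95) mod 360° = 267.33° ≈ 267°.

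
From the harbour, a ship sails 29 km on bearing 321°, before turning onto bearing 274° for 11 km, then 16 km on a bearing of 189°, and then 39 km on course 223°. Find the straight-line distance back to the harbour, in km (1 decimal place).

Leg 1 (321°, 29 km): east 29 sin 321° = -18.25, north 29 cos 321° = 22.54
Leg 2 (274°, 11 km): east 11 sin 274° = -10.97, north 11 cos 274° = 0.77
Leg 3 (189°, 16 km): east 16 sin 189° = -2.50, north 16 cos 189° = -15.80
Leg 4 (223°, 39 km): east 39 sin 223° = -26.60, north 39 cos 223° = -28.52
Net: -58.32 east, -21.02 north. Distance = √((-58.32)² + (-21.02)²) = 61.997 km.

62.0 km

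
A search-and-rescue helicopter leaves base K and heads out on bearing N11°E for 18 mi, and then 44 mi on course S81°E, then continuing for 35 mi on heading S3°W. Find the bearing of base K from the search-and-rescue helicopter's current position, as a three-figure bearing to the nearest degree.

Leg 1 (N11°E, 18 mi): east 18 sin 11° = 3.43, north 18 cos 11° = 17.67
Leg 2 (S81°E, 44 mi): east 44 sin 99° = 43.46, north 44 cos 99° = -6.88
Leg 3 (S3°W, 35 mi): east 35 sin 183° = -1.83, north 35 cos 183° = -34.95
Net displacement: 45.06 east, -24.17 north. Direction back to start is (-45.06, 24.17): bearing = atan2(-45.06, 24.17) mod 360° = 298.20° ≈ 298°.

298°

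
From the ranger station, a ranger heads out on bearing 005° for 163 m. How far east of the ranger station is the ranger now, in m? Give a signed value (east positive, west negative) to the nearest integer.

Leg 1 (005°, 163 m): east 163 sin 5° = 14.21, north 163 cos 5° = 162.38
Net east component: 14.21 m.

14 m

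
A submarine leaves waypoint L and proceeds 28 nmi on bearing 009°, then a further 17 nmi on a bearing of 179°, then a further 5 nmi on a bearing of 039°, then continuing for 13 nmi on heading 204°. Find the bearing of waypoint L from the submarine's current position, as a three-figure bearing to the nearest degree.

Leg 1 (009°, 28 nmi): east 28 sin 9° = 4.38, north 28 cos 9° = 27.66
Leg 2 (179°, 17 nmi): east 17 sin 179° = 0.30, north 17 cos 179° = -17.00
Leg 3 (039°, 5 nmi): east 5 sin 39° = 3.15, north 5 cos 39° = 3.89
Leg 4 (204°, 13 nmi): east 13 sin 204° = -5.29, north 13 cos 204° = -11.88
Net displacement: 2.54 east, 2.67 north. Direction back to start is (-2.54, -2.67): bearing = atan2(-2.54, -2.67) mod 360° = 223.55° ≈ 224°.

224°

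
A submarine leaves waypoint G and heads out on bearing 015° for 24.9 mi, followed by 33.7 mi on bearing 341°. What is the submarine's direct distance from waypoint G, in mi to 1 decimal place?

Leg 1 (015°, 24.9 mi): east 24.9 sin 15° = 6.44, north 24.9 cos 15° = 24.05
Leg 2 (341°, 33.7 mi): east 33.7 sin 341° = -10.97, north 33.7 cos 341° = 31.86
Net: -4.53 east, 55.92 north. Distance = √((-4.53)² + (55.92)²) = 56.098 mi.

56.1 mi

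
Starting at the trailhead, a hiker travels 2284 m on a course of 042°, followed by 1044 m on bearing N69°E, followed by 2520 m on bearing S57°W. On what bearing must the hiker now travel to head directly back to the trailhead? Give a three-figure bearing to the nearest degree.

Leg 1 (042°, 2284 m): east 2284 sin 42° = 1528.29, north 2284 cos 42° = 1697.34
Leg 2 (N69°E, 1044 m): east 1044 sin 69° = 974.66, north 1044 cos 69° = 374.14
Leg 3 (S57°W, 2520 m): east 2520 sin 237° = -2113.45, north 2520 cos 237° = -1372.49
Net displacement: 389.50 east, 698.99 north. Direction back to start is (-389.50, -698.99): bearing = atan2(-389.50, -698.99) mod 360° = 209.13° ≈ 209°.

209°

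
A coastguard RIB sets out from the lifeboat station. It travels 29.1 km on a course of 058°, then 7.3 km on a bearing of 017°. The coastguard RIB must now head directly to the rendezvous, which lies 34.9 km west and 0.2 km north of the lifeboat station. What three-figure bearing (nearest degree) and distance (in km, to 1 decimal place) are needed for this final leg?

Leg 1 (058°, 29.1 km): east 29.1 sin 58° = 24.68, north 29.1 cos 58° = 15.42
Leg 2 (017°, 7.3 km): east 7.3 sin 17° = 2.13, north 7.3 cos 17° = 6.98
Current position: (26.81, 22.40). Target: (-34.9, 0.2). Remaining: Δeast = -61.71, Δnorth = -22.20.
Bearing = atan2(-61.71, -22.20) mod 360° = 250.21°; distance = √((-61.71)² + (-22.20)²) = 65.585 km.

250°, 65.6 km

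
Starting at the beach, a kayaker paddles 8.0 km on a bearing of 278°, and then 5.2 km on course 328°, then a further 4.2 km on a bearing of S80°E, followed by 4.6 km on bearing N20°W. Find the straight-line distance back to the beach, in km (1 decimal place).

Leg 1 (278°, 8.0 km): east 8.0 sin 278° = -7.92, north 8.0 cos 278° = 1.11
Leg 2 (328°, 5.2 km): east 5.2 sin 328° = -2.76, north 5.2 cos 328° = 4.41
Leg 3 (S80°E, 4.2 km): east 4.2 sin 100° = 4.14, north 4.2 cos 100° = -0.73
Leg 4 (N20°W, 4.6 km): east 4.6 sin 340° = -1.57, north 4.6 cos 340° = 4.32
Net: -8.11 east, 9.12 north. Distance = √((-8.11)² + (9.12)²) = 12.205 km.

12.2 km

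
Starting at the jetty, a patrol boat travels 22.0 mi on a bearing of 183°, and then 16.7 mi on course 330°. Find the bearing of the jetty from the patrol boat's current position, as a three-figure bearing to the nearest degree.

Leg 1 (183°, 22.0 mi): east 22.0 sin 183° = -1.15, north 22.0 cos 183° = -21.97
Leg 2 (330°, 16.7 mi): east 16.7 sin 330° = -8.35, north 16.7 cos 330° = 14.46
Net displacement: -9.50 east, -7.51 north. Direction back to start is (9.50, 7.51): bearing = atan2(9.50, 7.51) mod 360° = 51.69° ≈ 052°.

052°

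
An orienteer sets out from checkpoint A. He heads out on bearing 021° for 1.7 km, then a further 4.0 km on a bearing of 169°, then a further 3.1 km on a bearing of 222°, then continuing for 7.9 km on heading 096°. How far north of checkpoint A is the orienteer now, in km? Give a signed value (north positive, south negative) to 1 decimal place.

Leg 1 (021°, 1.7 km): east 1.7 sin 21° = 0.61, north 1.7 cos 21° = 1.59
Leg 2 (169°, 4.0 km): east 4.0 sin 169° = 0.76, north 4.0 cos 169° = -3.93
Leg 3 (222°, 3.1 km): east 3.1 sin 222° = -2.07, north 3.1 cos 222° = -2.30
Leg 4 (096°, 7.9 km): east 7.9 sin 96° = 7.86, north 7.9 cos 96° = -0.83
Net north component: -5.47 km.

-5.5 km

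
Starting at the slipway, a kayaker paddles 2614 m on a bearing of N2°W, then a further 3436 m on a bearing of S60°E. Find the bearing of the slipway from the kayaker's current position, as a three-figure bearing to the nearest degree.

253°

Leg 1 (N2°W, 2614 m): east 2614 sin 358° = -91.23, north 2614 cos 358° = 2612.41
Leg 2 (S60°E, 3436 m): east 3436 sin 120° = 2975.66, north 3436 cos 120° = -1718.00
Net displacement: 2884.44 east, 894.41 north. Direction back to start is (-2884.44, -894.41): bearing = atan2(-2884.44, -894.41) mod 360° = 252.77° ≈ 253°.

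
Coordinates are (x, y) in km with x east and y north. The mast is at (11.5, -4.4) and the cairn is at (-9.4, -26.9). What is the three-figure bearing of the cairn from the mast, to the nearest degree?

223°

Δeast = -9.4 − 11.5 = -20.90; Δnorth = -26.9 − -4.4 = -22.50.
Bearing = atan2(Δeast, Δnorth) mod 360° = 222.89° ≈ 223°.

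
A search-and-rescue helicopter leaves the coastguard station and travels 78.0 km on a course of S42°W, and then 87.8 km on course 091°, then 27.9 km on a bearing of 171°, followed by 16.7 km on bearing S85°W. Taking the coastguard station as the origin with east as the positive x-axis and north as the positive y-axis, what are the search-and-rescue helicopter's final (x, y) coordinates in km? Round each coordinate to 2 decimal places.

Leg 1 (S42°W, 78.0 km): east 78.0 sin 222° = -52.19, north 78.0 cos 222° = -57.97
Leg 2 (091°, 87.8 km): east 87.8 sin 91° = 87.79, north 87.8 cos 91° = -1.53
Leg 3 (171°, 27.9 km): east 27.9 sin 171° = 4.36, north 27.9 cos 171° = -27.56
Leg 4 (S85°W, 16.7 km): east 16.7 sin 265° = -16.64, north 16.7 cos 265° = -1.46
Summing: 23.32 km east, -88.51 km north → (23.32, -88.51).

(23.32, -88.51)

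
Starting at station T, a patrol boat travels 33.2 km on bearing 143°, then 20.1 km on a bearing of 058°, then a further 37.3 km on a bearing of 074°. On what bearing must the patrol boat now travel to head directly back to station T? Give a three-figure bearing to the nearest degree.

274°

Leg 1 (143°, 33.2 km): east 33.2 sin 143° = 19.98, north 33.2 cos 143° = -26.51
Leg 2 (058°, 20.1 km): east 20.1 sin 58° = 17.05, north 20.1 cos 58° = 10.65
Leg 3 (074°, 37.3 km): east 37.3 sin 74° = 35.86, north 37.3 cos 74° = 10.28
Net displacement: 72.88 east, -5.58 north. Direction back to start is (-72.88, 5.58): bearing = atan2(-72.88, 5.58) mod 360° = 274.38° ≈ 274°.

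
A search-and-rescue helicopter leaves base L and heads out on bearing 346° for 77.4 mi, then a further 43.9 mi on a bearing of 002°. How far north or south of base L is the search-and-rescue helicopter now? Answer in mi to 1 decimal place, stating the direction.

Leg 1 (346°, 77.4 mi): east 77.4 sin 346° = -18.72, north 77.4 cos 346° = 75.10
Leg 2 (002°, 43.9 mi): east 43.9 sin 2° = 1.53, north 43.9 cos 2° = 43.87
Net north component: 118.97 mi.

119.0 mi north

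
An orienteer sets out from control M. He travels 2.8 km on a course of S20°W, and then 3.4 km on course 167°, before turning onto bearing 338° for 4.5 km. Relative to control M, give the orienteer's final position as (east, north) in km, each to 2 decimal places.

(-1.88, -1.77)

Leg 1 (S20°W, 2.8 km): east 2.8 sin 200° = -0.96, north 2.8 cos 200° = -2.63
Leg 2 (167°, 3.4 km): east 3.4 sin 167° = 0.76, north 3.4 cos 167° = -3.31
Leg 3 (338°, 4.5 km): east 4.5 sin 338° = -1.69, north 4.5 cos 338° = 4.17
Summing: -1.88 km east, -1.77 km north → (-1.88, -1.77).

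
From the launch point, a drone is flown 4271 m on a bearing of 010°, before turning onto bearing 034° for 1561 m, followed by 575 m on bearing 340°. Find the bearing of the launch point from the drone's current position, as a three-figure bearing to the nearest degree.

Leg 1 (010°, 4271 m): east 4271 sin 10° = 741.65, north 4271 cos 10° = 4206.11
Leg 2 (034°, 1561 m): east 1561 sin 34° = 872.90, north 1561 cos 34° = 1294.13
Leg 3 (340°, 575 m): east 575 sin 340° = -196.66, north 575 cos 340° = 540.32
Net displacement: 1417.89 east, 6040.56 north. Direction back to start is (-1417.89, -6040.56): bearing = atan2(-1417.89, -6040.56) mod 360° = 193.21° ≈ 193°.

193°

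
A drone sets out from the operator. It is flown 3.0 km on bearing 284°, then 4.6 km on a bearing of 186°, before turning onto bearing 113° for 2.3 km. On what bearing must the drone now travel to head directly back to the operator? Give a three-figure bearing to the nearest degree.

015°

Leg 1 (284°, 3.0 km): east 3.0 sin 284° = -2.91, north 3.0 cos 284° = 0.73
Leg 2 (186°, 4.6 km): east 4.6 sin 186° = -0.48, north 4.6 cos 186° = -4.57
Leg 3 (113°, 2.3 km): east 2.3 sin 113° = 2.12, north 2.3 cos 113° = -0.90
Net displacement: -1.27 east, -4.75 north. Direction back to start is (1.27, 4.75): bearing = atan2(1.27, 4.75) mod 360° = 15.03° ≈ 015°.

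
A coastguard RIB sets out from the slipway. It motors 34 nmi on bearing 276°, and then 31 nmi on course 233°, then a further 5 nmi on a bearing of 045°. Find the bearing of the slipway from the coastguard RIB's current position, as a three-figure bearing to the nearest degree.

078°

Leg 1 (276°, 34 nmi): east 34 sin 276° = -33.81, north 34 cos 276° = 3.55
Leg 2 (233°, 31 nmi): east 31 sin 233° = -24.76, north 31 cos 233° = -18.66
Leg 3 (045°, 5 nmi): east 5 sin 45° = 3.54, north 5 cos 45° = 3.54
Net displacement: -55.04 east, -11.57 north. Direction back to start is (55.04, 11.57): bearing = atan2(55.04, 11.57) mod 360° = 78.13° ≈ 078°.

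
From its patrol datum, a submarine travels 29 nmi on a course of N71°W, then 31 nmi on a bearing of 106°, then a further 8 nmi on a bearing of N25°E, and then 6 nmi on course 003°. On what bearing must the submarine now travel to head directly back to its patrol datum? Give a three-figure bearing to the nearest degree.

203°

Leg 1 (N71°W, 29 nmi): east 29 sin 289° = -27.42, north 29 cos 289° = 9.44
Leg 2 (106°, 31 nmi): east 31 sin 106° = 29.80, north 31 cos 106° = -8.54
Leg 3 (N25°E, 8 nmi): east 8 sin 25° = 3.38, north 8 cos 25° = 7.25
Leg 4 (003°, 6 nmi): east 6 sin 3° = 0.31, north 6 cos 3° = 5.99
Net displacement: 6.07 east, 14.14 north. Direction back to start is (-6.07, -14.14): bearing = atan2(-6.07, -14.14) mod 360° = 203.25° ≈ 203°.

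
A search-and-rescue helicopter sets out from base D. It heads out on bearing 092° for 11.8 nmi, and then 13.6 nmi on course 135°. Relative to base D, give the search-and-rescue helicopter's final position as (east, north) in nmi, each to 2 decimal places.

(21.41, -10.03)

Leg 1 (092°, 11.8 nmi): east 11.8 sin 92° = 11.79, north 11.8 cos 92° = -0.41
Leg 2 (135°, 13.6 nmi): east 13.6 sin 135° = 9.62, north 13.6 cos 135° = -9.62
Summing: 21.41 nmi east, -10.03 nmi north → (21.41, -10.03).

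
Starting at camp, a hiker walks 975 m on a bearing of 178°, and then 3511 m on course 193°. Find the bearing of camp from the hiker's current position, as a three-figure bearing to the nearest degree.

Leg 1 (178°, 975 m): east 975 sin 178° = 34.03, north 975 cos 178° = -974.41
Leg 2 (193°, 3511 m): east 3511 sin 193° = -789.80, north 3511 cos 193° = -3421.01
Net displacement: -755.78 east, -4395.42 north. Direction back to start is (755.78, 4395.42): bearing = atan2(755.78, 4395.42) mod 360° = 9.76° ≈ 010°.

010°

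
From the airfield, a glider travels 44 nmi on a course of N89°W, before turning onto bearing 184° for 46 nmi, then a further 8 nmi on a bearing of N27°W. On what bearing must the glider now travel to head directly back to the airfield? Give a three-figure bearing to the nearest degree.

Leg 1 (N89°W, 44 nmi): east 44 sin 271° = -43.99, north 44 cos 271° = 0.77
Leg 2 (184°, 46 nmi): east 46 sin 184° = -3.21, north 46 cos 184° = -45.89
Leg 3 (N27°W, 8 nmi): east 8 sin 333° = -3.63, north 8 cos 333° = 7.13
Net displacement: -50.83 east, -37.99 north. Direction back to start is (50.83, 37.99): bearing = atan2(50.83, 37.99) mod 360° = 53.23° ≈ 053°.

053°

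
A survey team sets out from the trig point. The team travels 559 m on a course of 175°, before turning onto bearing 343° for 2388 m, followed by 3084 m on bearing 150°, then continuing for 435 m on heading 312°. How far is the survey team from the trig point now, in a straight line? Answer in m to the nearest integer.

Leg 1 (175°, 559 m): east 559 sin 175° = 48.72, north 559 cos 175° = -556.87
Leg 2 (343°, 2388 m): east 2388 sin 343° = -698.18, north 2388 cos 343° = 2283.66
Leg 3 (150°, 3084 m): east 3084 sin 150° = 1542.00, north 3084 cos 150° = -2670.82
Leg 4 (312°, 435 m): east 435 sin 312° = -323.27, north 435 cos 312° = 291.07
Net: 569.27 east, -652.97 north. Distance = √((569.27)² + (-652.97)²) = 866.276 m.

866 m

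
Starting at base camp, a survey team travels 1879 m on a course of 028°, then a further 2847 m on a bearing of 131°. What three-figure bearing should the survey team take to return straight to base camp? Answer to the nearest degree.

Leg 1 (028°, 1879 m): east 1879 sin 28° = 882.14, north 1879 cos 28° = 1659.06
Leg 2 (131°, 2847 m): east 2847 sin 131° = 2148.66, north 2847 cos 131° = -1867.80
Net displacement: 3030.80 east, -208.74 north. Direction back to start is (-3030.80, 208.74): bearing = atan2(-3030.80, 208.74) mod 360° = 273.94° ≈ 274°.

274°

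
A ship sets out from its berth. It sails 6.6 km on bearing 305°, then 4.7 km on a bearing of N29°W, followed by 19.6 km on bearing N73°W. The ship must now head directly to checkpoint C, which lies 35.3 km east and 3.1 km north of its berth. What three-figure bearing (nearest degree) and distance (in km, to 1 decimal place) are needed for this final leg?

100°, 62.6 km

Leg 1 (305°, 6.6 km): east 6.6 sin 305° = -5.41, north 6.6 cos 305° = 3.79
Leg 2 (N29°W, 4.7 km): east 4.7 sin 331° = -2.28, north 4.7 cos 331° = 4.11
Leg 3 (N73°W, 19.6 km): east 19.6 sin 287° = -18.74, north 19.6 cos 287° = 5.73
Current position: (-26.43, 13.63). Target: (35.3, 3.1). Remaining: Δeast = 61.73, Δnorth = -10.53.
Bearing = atan2(61.73, -10.53) mod 360° = 99.68°; distance = √((61.73)² + (-10.53)²) = 62.620 km.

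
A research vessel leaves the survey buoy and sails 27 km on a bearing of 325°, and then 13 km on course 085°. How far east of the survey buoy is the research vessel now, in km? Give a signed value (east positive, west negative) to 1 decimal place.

Leg 1 (325°, 27 km): east 27 sin 325° = -15.49, north 27 cos 325° = 22.12
Leg 2 (085°, 13 km): east 13 sin 85° = 12.95, north 13 cos 85° = 1.13
Net east component: -2.54 km.

-2.5 km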